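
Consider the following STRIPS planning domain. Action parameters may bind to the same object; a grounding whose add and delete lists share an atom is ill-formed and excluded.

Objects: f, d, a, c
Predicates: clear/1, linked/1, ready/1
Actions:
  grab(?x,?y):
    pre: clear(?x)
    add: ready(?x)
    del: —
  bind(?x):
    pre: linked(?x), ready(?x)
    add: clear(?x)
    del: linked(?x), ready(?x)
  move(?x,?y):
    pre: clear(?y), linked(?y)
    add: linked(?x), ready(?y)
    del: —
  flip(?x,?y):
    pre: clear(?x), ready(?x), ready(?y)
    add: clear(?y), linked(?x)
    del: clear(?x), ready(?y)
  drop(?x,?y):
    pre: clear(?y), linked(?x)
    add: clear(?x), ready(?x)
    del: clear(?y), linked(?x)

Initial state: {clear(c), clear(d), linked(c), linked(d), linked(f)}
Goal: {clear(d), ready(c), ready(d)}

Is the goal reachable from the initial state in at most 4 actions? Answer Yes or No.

1. grab(d,f)  →  {clear(c), clear(d), linked(c), linked(d), linked(f), ready(d)}
2. grab(c,f)  →  {clear(c), clear(d), linked(c), linked(d), linked(f), ready(c), ready(d)}
optimal plan length = 2; 2 ≤ 4

Yes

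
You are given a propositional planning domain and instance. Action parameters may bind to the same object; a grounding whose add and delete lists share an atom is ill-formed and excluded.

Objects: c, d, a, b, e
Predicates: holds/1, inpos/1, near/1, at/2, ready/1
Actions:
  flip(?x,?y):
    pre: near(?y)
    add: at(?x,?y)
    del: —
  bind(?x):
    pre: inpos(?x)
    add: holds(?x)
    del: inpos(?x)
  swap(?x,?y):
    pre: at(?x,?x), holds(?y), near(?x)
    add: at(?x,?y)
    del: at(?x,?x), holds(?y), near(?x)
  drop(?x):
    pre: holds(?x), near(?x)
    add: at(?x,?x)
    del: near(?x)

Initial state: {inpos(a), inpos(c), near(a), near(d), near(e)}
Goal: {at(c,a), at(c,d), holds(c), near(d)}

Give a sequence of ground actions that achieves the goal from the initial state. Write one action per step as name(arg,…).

1. flip(c,d)  →  {at(c,d), inpos(a), inpos(c), near(a), near(d), near(e)}
2. flip(c,a)  →  {at(c,a), at(c,d), inpos(a), inpos(c), near(a), near(d), near(e)}
3. bind(c)  →  {at(c,a), at(c,d), holds(c), inpos(a), near(a), near(d), near(e)}

flip(c,d); flip(c,a); bind(c)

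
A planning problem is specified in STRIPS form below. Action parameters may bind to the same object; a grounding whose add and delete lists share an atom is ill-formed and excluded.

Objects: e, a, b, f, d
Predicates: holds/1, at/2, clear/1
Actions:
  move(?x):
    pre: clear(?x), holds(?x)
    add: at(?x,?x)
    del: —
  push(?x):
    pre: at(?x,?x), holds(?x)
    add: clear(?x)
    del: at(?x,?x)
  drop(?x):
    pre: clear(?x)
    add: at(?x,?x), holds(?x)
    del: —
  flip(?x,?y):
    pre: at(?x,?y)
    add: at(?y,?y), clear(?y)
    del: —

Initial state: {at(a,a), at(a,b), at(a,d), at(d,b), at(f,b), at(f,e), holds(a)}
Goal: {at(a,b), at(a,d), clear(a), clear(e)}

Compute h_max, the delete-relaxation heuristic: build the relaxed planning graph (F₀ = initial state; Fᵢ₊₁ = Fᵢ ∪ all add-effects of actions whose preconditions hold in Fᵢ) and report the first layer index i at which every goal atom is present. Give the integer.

1

F0 = init (7 atoms)
F1 = F0 ∪ {at(b,b), at(d,d), at(e,e), clear(a), clear(b), clear(d), clear(e)}  (14 atoms)
goal ⊆ F1  ⇒  h_max = 1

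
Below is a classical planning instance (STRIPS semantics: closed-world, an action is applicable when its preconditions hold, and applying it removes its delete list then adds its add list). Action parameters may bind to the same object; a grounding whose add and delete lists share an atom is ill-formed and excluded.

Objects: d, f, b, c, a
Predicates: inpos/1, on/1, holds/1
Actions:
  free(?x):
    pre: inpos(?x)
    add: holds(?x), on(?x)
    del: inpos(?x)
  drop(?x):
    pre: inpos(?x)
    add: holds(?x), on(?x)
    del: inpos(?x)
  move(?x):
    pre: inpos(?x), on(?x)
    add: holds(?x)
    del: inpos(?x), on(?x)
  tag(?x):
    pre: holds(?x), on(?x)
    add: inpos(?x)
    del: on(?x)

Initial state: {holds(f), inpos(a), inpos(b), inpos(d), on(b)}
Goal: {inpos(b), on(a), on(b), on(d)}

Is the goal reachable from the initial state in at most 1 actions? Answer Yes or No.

No

1. free(d)  →  {holds(d), holds(f), inpos(a), inpos(b), on(b), on(d)}
2. free(a)  →  {holds(a), holds(d), holds(f), inpos(b), on(a), on(b), on(d)}
optimal plan length = 2; 2 > 1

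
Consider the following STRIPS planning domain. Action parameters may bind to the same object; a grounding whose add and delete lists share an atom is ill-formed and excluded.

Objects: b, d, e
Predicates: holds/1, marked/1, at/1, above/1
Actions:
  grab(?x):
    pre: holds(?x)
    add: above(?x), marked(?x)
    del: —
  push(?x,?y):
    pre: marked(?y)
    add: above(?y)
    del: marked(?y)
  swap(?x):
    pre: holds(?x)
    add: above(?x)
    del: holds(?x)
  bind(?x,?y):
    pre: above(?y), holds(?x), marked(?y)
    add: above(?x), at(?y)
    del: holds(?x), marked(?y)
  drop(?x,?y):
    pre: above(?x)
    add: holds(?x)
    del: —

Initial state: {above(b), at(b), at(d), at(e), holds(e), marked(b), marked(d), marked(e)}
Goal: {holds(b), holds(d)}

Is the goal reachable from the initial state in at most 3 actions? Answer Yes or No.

1. push(b,d)  →  {above(b), above(d), at(b), at(d), at(e), holds(e), marked(b), marked(e)}
2. drop(b,b)  →  {above(b), above(d), at(b), at(d), at(e), holds(b), holds(e), marked(b), marked(e)}
3. drop(d,b)  →  {above(b), above(d), at(b), at(d), at(e), holds(b), holds(d), holds(e), marked(b), marked(e)}
optimal plan length = 3; 3 ≤ 3

Yes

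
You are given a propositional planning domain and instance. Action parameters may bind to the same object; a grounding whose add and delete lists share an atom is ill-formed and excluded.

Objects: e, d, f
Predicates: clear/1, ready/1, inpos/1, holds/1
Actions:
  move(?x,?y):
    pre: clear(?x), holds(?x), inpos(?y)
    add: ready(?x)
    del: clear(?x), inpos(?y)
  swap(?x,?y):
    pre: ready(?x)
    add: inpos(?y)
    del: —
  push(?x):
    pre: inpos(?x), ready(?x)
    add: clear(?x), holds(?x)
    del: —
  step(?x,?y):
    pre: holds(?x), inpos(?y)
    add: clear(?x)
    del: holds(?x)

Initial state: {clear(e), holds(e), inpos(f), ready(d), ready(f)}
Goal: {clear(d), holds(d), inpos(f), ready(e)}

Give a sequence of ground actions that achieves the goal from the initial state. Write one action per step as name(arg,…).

1. swap(d,d)  →  {clear(e), holds(e), inpos(d), inpos(f), ready(d), ready(f)}
2. push(d)  →  {clear(d), clear(e), holds(d), holds(e), inpos(d), inpos(f), ready(d), ready(f)}
3. move(e,d)  →  {clear(d), holds(d), holds(e), inpos(f), ready(d), ready(e), ready(f)}

swap(d,d); push(d); move(e,d)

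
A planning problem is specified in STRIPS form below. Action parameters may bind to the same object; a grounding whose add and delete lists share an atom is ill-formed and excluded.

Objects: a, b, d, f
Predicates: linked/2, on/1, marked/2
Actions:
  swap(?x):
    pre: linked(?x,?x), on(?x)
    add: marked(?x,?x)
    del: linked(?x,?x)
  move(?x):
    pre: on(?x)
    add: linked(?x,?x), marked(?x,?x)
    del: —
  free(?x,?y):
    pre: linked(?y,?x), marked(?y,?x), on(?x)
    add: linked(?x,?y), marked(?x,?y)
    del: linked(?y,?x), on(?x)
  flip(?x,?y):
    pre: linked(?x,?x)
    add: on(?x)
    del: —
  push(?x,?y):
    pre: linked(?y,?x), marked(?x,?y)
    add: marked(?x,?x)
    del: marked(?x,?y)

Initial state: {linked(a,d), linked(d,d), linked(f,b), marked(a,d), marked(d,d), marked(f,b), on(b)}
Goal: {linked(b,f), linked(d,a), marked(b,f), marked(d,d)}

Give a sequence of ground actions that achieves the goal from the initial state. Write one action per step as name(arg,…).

free(b,f); flip(d,a); free(d,a)

1. free(b,f)  →  {linked(a,d), linked(b,f), linked(d,d), marked(a,d), marked(b,f), marked(d,d), marked(f,b)}
2. flip(d,a)  →  {linked(a,d), linked(b,f), linked(d,d), marked(a,d), marked(b,f), marked(d,d), marked(f,b), on(d)}
3. free(d,a)  →  {linked(b,f), linked(d,a), linked(d,d), marked(a,d), marked(b,f), marked(d,a), marked(d,d), marked(f,b)}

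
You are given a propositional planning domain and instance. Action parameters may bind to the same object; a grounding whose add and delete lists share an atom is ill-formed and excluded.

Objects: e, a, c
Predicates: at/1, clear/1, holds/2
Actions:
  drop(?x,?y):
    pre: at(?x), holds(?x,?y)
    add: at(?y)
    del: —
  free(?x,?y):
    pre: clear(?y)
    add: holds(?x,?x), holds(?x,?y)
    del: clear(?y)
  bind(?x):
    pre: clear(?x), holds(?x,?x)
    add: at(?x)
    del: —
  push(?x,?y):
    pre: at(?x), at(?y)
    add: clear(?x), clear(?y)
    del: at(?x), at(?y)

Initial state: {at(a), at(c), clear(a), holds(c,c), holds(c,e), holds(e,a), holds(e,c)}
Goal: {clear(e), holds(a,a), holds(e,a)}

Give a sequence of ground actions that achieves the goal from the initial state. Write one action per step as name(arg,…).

drop(c,e); free(a,a); push(e,e)

1. drop(c,e)  →  {at(a), at(c), at(e), clear(a), holds(c,c), holds(c,e), holds(e,a), holds(e,c)}
2. free(a,a)  →  {at(a), at(c), at(e), holds(a,a), holds(c,c), holds(c,e), holds(e,a), holds(e,c)}
3. push(e,e)  →  {at(a), at(c), clear(e), holds(a,a), holds(c,c), holds(c,e), holds(e,a), holds(e,c)}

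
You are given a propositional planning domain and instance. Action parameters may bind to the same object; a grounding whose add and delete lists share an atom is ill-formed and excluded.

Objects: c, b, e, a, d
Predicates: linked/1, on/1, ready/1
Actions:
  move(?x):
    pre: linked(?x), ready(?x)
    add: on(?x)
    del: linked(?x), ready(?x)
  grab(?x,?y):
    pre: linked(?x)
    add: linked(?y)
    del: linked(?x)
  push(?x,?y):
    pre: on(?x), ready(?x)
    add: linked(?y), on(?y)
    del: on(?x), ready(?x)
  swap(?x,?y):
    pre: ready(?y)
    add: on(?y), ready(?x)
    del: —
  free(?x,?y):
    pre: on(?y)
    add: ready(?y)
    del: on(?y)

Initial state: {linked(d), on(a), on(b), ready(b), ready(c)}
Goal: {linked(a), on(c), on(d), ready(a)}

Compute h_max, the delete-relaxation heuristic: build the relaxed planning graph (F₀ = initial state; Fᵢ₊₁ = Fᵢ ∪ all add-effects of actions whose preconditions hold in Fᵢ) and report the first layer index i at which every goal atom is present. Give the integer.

F0 = init (5 atoms)
F1 = F0 ∪ {linked(a), linked(b), linked(c), linked(e), on(c), on(d), on(e), ready(a), ready(d), ready(e)}  (15 atoms)
goal ⊆ F1  ⇒  h_max = 1

1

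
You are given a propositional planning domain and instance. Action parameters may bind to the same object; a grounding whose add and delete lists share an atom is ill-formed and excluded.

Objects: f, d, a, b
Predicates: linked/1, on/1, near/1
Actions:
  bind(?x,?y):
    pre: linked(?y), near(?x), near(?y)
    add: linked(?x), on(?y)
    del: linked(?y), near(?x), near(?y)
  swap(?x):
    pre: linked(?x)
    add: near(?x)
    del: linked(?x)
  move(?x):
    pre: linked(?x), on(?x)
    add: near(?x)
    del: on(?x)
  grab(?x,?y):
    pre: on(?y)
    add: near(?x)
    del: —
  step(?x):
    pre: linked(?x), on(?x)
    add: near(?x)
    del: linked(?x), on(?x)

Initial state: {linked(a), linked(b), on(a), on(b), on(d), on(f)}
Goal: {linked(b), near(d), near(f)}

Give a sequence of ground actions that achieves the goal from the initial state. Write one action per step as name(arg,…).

grab(f,f); grab(d,f)

1. grab(f,f)  →  {linked(a), linked(b), near(f), on(a), on(b), on(d), on(f)}
2. grab(d,f)  →  {linked(a), linked(b), near(d), near(f), on(a), on(b), on(d), on(f)}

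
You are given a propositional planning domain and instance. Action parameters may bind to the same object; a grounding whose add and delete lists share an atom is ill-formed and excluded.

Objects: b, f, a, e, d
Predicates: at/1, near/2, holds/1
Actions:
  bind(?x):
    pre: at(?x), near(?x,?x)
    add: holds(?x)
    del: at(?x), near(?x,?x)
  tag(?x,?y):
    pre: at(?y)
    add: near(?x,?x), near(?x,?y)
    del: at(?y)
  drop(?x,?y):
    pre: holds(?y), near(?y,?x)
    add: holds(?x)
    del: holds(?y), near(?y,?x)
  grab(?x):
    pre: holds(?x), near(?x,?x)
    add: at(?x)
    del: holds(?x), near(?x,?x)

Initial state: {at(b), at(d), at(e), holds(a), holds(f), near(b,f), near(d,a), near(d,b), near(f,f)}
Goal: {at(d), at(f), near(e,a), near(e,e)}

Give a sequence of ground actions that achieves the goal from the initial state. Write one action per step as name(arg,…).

tag(a,b); grab(f); grab(a); tag(e,a)

1. tag(a,b)  →  {at(d), at(e), holds(a), holds(f), near(a,a), near(a,b), near(b,f), near(d,a), near(d,b), near(f,f)}
2. grab(f)  →  {at(d), at(e), at(f), holds(a), near(a,a), near(a,b), near(b,f), near(d,a), near(d,b)}
3. grab(a)  →  {at(a), at(d), at(e), at(f), near(a,b), near(b,f), near(d,a), near(d,b)}
4. tag(e,a)  →  {at(d), at(e), at(f), near(a,b), near(b,f), near(d,a), near(d,b), near(e,a), near(e,e)}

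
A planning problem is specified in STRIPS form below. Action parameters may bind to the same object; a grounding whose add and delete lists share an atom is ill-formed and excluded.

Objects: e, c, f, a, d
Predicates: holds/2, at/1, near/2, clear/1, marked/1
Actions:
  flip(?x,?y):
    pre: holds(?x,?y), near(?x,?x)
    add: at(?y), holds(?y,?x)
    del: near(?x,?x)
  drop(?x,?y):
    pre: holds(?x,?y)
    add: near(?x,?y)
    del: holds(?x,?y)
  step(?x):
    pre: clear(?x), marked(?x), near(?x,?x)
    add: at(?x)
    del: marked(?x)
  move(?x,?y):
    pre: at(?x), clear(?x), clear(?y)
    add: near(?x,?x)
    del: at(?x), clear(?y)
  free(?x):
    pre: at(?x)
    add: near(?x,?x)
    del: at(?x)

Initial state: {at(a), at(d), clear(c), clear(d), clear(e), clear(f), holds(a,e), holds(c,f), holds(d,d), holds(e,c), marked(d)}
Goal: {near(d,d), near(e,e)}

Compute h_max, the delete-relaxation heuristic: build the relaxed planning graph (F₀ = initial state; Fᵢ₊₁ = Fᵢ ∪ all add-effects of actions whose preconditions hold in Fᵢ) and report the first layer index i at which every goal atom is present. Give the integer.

3

F0 = init (11 atoms)
F1 = F0 ∪ {near(a,a), near(a,e), near(c,f), near(d,d), near(e,c)}  (16 atoms)
F2 = F1 ∪ {at(e), holds(e,a)}  (18 atoms)
F3 = F2 ∪ {near(e,a), near(e,e)}  (20 atoms)
goal ⊆ F3  ⇒  h_max = 3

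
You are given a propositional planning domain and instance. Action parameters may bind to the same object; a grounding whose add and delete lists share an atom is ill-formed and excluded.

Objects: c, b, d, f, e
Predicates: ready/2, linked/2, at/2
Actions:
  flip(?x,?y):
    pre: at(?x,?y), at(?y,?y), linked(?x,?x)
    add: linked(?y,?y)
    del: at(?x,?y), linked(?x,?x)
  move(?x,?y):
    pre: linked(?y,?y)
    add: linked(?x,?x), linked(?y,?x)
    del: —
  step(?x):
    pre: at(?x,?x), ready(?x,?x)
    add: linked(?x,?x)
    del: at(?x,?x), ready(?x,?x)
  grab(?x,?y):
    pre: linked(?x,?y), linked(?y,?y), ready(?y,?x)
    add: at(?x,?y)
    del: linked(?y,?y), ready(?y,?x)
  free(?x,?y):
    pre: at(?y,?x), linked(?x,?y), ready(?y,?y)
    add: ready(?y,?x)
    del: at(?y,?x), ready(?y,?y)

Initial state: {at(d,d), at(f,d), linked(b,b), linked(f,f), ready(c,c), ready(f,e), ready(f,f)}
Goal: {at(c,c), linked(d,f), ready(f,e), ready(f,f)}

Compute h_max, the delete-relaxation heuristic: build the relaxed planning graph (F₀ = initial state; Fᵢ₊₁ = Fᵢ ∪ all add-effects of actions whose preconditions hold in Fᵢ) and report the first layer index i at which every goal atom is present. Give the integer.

F0 = init (7 atoms)
F1 = F0 ∪ {at(f,f), linked(b,c), linked(b,d), linked(b,e), linked(b,f), linked(c,c), linked(d,d), linked(e,e), linked(f,b), linked(f,c), linked(f,d), linked(f,e)}  (19 atoms)
F2 = F1 ∪ {at(c,c), linked(c,b), linked(c,d), linked(c,e), linked(c,f), linked(d,b), linked(d,c), linked(d,e), linked(d,f), linked(e,b), linked(e,c), linked(e,d), linked(e,f)}  (32 atoms)
goal ⊆ F2  ⇒  h_max = 2

2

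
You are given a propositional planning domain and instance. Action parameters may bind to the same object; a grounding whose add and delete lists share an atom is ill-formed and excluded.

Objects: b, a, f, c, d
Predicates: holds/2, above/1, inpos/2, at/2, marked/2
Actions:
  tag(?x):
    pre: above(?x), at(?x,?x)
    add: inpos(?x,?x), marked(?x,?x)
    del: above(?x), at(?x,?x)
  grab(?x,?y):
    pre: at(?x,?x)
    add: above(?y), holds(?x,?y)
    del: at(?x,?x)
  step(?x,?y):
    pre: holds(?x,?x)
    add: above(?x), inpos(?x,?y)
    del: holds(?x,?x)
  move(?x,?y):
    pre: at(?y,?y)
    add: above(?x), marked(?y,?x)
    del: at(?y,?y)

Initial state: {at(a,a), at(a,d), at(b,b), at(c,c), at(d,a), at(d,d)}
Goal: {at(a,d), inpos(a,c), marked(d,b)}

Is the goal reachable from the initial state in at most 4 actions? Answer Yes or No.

Yes

1. grab(a,a)  →  {above(a), at(a,d), at(b,b), at(c,c), at(d,a), at(d,d), holds(a,a)}
2. step(a,c)  →  {above(a), at(a,d), at(b,b), at(c,c), at(d,a), at(d,d), inpos(a,c)}
3. move(b,d)  →  {above(a), above(b), at(a,d), at(b,b), at(c,c), at(d,a), inpos(a,c), marked(d,b)}
optimal plan length = 3; 3 ≤ 4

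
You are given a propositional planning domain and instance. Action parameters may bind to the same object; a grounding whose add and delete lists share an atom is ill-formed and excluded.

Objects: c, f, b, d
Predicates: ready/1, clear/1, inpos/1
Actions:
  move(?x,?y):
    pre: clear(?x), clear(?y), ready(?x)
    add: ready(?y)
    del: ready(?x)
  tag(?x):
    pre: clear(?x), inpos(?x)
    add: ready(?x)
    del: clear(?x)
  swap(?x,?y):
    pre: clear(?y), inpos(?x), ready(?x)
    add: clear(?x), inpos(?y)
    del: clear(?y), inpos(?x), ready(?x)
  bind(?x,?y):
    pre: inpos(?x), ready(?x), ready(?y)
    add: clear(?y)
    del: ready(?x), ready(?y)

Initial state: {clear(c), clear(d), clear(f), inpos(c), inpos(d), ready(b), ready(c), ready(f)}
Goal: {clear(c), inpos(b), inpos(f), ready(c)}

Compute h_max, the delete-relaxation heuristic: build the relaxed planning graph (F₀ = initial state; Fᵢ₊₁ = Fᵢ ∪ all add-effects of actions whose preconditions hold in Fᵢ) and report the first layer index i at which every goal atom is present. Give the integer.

2

F0 = init (8 atoms)
F1 = F0 ∪ {clear(b), inpos(f), ready(d)}  (11 atoms)
F2 = F1 ∪ {inpos(b)}  (12 atoms)
goal ⊆ F2  ⇒  h_max = 2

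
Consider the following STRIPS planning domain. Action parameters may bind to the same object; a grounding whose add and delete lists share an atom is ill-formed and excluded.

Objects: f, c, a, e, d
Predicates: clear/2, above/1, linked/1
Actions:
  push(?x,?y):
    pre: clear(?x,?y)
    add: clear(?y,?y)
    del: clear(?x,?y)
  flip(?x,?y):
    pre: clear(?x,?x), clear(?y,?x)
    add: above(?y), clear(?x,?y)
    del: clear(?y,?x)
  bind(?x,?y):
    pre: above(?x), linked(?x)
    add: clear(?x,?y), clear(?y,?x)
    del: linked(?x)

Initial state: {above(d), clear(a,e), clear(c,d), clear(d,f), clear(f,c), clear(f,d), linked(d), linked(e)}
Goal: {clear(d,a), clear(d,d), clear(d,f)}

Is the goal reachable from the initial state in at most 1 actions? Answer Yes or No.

1. push(f,d)  →  {above(d), clear(a,e), clear(c,d), clear(d,d), clear(d,f), clear(f,c), linked(d), linked(e)}
2. bind(d,a)  →  {above(d), clear(a,d), clear(a,e), clear(c,d), clear(d,a), clear(d,d), clear(d,f), clear(f,c), linked(e)}
optimal plan length = 2; 2 > 1

No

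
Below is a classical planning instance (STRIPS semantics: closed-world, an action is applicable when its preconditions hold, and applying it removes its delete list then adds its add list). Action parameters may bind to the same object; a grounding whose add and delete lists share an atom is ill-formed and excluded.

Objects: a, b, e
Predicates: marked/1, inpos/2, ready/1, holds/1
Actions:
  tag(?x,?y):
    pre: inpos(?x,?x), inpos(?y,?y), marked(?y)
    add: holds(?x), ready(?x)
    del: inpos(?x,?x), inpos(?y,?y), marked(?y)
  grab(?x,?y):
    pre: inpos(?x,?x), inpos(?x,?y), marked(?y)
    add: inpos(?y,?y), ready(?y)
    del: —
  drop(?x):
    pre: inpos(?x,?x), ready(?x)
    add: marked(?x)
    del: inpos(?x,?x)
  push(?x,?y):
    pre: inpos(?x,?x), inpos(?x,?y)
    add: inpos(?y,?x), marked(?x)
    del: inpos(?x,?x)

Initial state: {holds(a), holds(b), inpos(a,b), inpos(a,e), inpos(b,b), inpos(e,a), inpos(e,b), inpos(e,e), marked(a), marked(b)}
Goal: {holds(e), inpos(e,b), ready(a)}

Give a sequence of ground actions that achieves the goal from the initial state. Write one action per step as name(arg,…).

grab(e,a); tag(e,a)

1. grab(e,a)  →  {holds(a), holds(b), inpos(a,a), inpos(a,b), inpos(a,e), inpos(b,b), inpos(e,a), inpos(e,b), inpos(e,e), marked(a), marked(b), ready(a)}
2. tag(e,a)  →  {holds(a), holds(b), holds(e), inpos(a,b), inpos(a,e), inpos(b,b), inpos(e,a), inpos(e,b), marked(b), ready(a), ready(e)}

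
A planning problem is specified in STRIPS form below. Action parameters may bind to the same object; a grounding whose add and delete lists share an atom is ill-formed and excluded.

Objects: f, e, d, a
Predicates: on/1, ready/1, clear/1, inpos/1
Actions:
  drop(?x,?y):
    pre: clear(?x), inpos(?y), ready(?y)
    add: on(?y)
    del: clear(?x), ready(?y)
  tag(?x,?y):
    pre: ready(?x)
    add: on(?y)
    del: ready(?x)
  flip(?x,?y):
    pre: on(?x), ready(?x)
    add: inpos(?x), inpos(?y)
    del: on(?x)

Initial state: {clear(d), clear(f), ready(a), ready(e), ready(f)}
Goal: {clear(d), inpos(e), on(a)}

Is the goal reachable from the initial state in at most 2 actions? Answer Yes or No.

No

1. tag(f,e)  →  {clear(d), clear(f), on(e), ready(a), ready(e)}
2. tag(a,a)  →  {clear(d), clear(f), on(a), on(e), ready(e)}
3. flip(e,f)  →  {clear(d), clear(f), inpos(e), inpos(f), on(a), ready(e)}
optimal plan length = 3; 3 > 2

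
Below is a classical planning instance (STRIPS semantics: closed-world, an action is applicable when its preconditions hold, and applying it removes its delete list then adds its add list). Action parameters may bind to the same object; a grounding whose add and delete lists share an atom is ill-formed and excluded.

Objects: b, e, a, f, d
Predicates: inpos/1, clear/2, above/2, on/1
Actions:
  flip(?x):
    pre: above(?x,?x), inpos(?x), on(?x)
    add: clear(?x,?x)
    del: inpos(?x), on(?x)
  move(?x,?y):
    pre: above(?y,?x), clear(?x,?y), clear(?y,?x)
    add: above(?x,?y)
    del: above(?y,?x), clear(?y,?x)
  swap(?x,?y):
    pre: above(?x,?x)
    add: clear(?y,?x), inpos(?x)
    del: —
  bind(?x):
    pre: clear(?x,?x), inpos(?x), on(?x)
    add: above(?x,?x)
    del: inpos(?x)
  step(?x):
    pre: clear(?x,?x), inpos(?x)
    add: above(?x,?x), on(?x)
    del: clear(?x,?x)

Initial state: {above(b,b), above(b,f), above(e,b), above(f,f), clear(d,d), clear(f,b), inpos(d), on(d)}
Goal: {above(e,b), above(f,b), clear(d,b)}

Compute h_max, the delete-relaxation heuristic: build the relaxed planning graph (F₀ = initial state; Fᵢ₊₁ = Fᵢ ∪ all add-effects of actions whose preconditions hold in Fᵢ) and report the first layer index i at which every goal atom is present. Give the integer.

F0 = init (8 atoms)
F1 = F0 ∪ {above(d,d), clear(a,b), clear(a,f), clear(b,b), clear(b,f), clear(d,b), clear(d,f), clear(e,b), clear(e,f), clear(f,f), inpos(b), inpos(f)}  (20 atoms)
F2 = F1 ∪ {above(f,b), clear(a,d), clear(b,d), clear(e,d), clear(f,d), on(b), on(f)}  (27 atoms)
goal ⊆ F2  ⇒  h_max = 2

2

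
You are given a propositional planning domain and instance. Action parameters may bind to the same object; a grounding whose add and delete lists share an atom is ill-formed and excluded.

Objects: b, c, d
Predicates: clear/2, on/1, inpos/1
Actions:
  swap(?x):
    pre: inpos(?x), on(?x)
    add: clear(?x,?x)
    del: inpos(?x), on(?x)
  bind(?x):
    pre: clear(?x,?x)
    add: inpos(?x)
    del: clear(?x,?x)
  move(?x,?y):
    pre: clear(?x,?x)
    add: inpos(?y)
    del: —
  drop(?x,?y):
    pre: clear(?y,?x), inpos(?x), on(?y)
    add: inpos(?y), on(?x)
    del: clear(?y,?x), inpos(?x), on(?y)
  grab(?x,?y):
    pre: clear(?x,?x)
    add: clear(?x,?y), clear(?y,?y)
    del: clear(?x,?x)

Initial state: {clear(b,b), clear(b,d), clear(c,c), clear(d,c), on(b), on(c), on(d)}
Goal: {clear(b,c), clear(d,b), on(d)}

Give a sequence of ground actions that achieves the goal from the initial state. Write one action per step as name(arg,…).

1. grab(b,c)  →  {clear(b,c), clear(b,d), clear(c,c), clear(d,c), on(b), on(c), on(d)}
2. grab(c,d)  →  {clear(b,c), clear(b,d), clear(c,d), clear(d,c), clear(d,d), on(b), on(c), on(d)}
3. grab(d,b)  →  {clear(b,b), clear(b,c), clear(b,d), clear(c,d), clear(d,b), clear(d,c), on(b), on(c), on(d)}

grab(b,c); grab(c,d); grab(d,b)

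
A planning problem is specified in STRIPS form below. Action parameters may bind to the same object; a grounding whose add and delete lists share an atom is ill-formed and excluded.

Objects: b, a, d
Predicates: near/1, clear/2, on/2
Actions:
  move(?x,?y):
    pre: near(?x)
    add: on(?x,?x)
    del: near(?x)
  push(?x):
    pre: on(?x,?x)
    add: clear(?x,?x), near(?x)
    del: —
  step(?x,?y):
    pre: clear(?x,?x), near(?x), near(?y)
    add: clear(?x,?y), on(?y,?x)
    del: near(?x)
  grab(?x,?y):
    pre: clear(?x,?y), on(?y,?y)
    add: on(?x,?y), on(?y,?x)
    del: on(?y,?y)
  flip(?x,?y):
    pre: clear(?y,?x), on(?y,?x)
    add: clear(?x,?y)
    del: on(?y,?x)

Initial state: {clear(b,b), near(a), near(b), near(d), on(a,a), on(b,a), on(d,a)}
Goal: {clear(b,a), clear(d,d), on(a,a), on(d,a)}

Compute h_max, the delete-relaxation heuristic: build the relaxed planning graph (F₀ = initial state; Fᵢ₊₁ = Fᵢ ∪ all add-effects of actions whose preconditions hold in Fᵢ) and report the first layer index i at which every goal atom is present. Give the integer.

F0 = init (7 atoms)
F1 = F0 ∪ {clear(a,a), clear(b,a), clear(b,d), on(a,b), on(b,b), on(d,b), on(d,d)}  (14 atoms)
F2 = F1 ∪ {clear(a,b), clear(a,d), clear(d,d), on(b,d)}  (18 atoms)
goal ⊆ F2  ⇒  h_max = 2

2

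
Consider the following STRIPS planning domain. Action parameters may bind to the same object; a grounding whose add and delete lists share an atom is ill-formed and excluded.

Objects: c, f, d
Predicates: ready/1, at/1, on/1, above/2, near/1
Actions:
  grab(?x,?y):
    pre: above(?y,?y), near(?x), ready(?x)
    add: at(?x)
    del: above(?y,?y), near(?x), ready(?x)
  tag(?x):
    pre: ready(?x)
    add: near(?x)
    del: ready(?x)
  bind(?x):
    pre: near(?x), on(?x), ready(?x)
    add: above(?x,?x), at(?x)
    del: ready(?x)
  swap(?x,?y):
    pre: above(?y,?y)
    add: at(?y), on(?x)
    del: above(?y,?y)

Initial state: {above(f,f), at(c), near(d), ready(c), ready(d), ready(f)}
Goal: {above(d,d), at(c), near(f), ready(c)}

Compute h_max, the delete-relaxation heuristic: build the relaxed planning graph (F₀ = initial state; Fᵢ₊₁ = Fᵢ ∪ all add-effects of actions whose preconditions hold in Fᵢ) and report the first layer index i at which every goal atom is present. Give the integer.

F0 = init (6 atoms)
F1 = F0 ∪ {at(d), at(f), near(c), near(f), on(c), on(d), on(f)}  (13 atoms)
F2 = F1 ∪ {above(c,c), above(d,d)}  (15 atoms)
goal ⊆ F2  ⇒  h_max = 2

2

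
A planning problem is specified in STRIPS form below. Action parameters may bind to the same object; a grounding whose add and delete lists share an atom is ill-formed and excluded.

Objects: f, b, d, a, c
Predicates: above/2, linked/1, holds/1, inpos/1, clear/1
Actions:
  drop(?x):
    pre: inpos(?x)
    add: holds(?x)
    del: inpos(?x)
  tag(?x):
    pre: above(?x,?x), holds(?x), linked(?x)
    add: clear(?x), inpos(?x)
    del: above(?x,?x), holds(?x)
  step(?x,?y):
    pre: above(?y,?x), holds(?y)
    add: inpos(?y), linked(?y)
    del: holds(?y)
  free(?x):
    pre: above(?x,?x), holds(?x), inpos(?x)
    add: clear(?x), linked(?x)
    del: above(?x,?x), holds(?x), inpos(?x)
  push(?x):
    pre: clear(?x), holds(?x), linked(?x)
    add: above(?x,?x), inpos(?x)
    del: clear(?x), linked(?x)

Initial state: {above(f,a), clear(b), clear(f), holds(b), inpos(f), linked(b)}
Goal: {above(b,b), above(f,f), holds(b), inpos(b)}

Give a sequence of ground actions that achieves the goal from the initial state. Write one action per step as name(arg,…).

1. drop(f)  →  {above(f,a), clear(b), clear(f), holds(b), holds(f), linked(b)}
2. step(a,f)  →  {above(f,a), clear(b), clear(f), holds(b), inpos(f), linked(b), linked(f)}
3. drop(f)  →  {above(f,a), clear(b), clear(f), holds(b), holds(f), linked(b), linked(f)}
4. push(f)  →  {above(f,a), above(f,f), clear(b), holds(b), holds(f), inpos(f), linked(b)}
5. push(b)  →  {above(b,b), above(f,a), above(f,f), holds(b), holds(f), inpos(b), inpos(f)}

drop(f); step(a,f); drop(f); push(f); push(b)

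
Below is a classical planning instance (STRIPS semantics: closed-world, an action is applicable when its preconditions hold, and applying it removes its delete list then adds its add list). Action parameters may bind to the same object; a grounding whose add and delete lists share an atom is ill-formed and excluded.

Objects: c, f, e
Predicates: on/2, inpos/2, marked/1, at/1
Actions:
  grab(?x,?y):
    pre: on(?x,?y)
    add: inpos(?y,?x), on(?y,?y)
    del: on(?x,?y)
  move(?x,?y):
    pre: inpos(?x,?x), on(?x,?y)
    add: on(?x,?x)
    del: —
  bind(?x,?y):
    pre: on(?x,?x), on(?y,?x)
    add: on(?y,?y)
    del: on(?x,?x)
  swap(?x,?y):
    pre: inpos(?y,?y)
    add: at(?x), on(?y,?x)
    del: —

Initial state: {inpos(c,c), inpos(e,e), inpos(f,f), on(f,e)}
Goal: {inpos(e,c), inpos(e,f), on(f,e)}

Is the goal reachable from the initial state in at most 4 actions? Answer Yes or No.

1. grab(f,e)  →  {inpos(c,c), inpos(e,e), inpos(e,f), inpos(f,f), on(e,e)}
2. swap(e,c)  →  {at(e), inpos(c,c), inpos(e,e), inpos(e,f), inpos(f,f), on(c,e), on(e,e)}
3. grab(c,e)  →  {at(e), inpos(c,c), inpos(e,c), inpos(e,e), inpos(e,f), inpos(f,f), on(e,e)}
4. swap(e,f)  →  {at(e), inpos(c,c), inpos(e,c), inpos(e,e), inpos(e,f), inpos(f,f), on(e,e), on(f,e)}
optimal plan length = 4; 4 ≤ 4

Yes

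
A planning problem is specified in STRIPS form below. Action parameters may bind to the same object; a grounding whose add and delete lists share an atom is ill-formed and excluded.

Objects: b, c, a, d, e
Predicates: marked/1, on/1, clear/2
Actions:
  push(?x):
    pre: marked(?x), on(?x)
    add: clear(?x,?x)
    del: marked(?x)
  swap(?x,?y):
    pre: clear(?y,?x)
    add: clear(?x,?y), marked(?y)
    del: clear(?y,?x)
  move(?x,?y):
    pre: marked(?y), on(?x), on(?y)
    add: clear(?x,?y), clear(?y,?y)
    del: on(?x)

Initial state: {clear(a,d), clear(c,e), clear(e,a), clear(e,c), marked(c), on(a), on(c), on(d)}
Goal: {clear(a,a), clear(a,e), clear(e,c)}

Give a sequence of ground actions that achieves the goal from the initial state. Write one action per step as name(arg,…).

swap(a,e); swap(d,a); push(a)

1. swap(a,e)  →  {clear(a,d), clear(a,e), clear(c,e), clear(e,c), marked(c), marked(e), on(a), on(c), on(d)}
2. swap(d,a)  →  {clear(a,e), clear(c,e), clear(d,a), clear(e,c), marked(a), marked(c), marked(e), on(a), on(c), on(d)}
3. push(a)  →  {clear(a,a), clear(a,e), clear(c,e), clear(d,a), clear(e,c), marked(c), marked(e), on(a), on(c), on(d)}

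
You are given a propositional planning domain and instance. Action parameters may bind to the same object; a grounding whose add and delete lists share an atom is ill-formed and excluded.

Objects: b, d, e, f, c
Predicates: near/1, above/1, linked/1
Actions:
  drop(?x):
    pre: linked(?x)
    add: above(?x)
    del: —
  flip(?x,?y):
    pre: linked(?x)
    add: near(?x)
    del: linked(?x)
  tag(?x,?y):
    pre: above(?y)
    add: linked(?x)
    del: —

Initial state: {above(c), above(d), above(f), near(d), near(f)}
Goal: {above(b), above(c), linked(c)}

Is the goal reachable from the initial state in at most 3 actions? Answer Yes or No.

1. tag(b,d)  →  {above(c), above(d), above(f), linked(b), near(d), near(f)}
2. drop(b)  →  {above(b), above(c), above(d), above(f), linked(b), near(d), near(f)}
3. tag(c,b)  →  {above(b), above(c), above(d), above(f), linked(b), linked(c), near(d), near(f)}
optimal plan length = 3; 3 ≤ 3

Yes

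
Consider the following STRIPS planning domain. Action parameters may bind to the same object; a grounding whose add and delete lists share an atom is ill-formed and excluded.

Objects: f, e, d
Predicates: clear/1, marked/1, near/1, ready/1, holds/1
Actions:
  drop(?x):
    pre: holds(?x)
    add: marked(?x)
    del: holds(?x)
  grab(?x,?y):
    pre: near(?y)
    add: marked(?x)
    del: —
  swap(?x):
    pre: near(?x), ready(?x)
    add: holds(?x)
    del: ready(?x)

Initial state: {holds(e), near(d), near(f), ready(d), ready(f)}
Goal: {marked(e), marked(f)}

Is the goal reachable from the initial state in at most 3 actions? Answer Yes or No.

1. drop(e)  →  {marked(e), near(d), near(f), ready(d), ready(f)}
2. grab(f,f)  →  {marked(e), marked(f), near(d), near(f), ready(d), ready(f)}
optimal plan length = 2; 2 ≤ 3

Yes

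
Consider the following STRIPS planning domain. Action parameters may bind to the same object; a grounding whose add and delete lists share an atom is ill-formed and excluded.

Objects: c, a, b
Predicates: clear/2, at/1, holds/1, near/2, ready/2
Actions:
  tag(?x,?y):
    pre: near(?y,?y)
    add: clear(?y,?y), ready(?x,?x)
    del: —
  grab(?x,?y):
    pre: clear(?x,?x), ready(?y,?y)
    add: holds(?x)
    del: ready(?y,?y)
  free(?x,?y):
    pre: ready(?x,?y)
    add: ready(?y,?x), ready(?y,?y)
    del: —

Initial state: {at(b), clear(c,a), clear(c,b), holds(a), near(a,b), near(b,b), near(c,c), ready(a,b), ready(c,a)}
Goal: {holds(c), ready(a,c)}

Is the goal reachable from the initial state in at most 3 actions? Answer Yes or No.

Yes

1. tag(c,c)  →  {at(b), clear(c,a), clear(c,b), clear(c,c), holds(a), near(a,b), near(b,b), near(c,c), ready(a,b), ready(c,a), ready(c,c)}
2. grab(c,c)  →  {at(b), clear(c,a), clear(c,b), clear(c,c), holds(a), holds(c), near(a,b), near(b,b), near(c,c), ready(a,b), ready(c,a)}
3. free(c,a)  →  {at(b), clear(c,a), clear(c,b), clear(c,c), holds(a), holds(c), near(a,b), near(b,b), near(c,c), ready(a,a), ready(a,b), ready(a,c), ready(c,a)}
optimal plan length = 3; 3 ≤ 3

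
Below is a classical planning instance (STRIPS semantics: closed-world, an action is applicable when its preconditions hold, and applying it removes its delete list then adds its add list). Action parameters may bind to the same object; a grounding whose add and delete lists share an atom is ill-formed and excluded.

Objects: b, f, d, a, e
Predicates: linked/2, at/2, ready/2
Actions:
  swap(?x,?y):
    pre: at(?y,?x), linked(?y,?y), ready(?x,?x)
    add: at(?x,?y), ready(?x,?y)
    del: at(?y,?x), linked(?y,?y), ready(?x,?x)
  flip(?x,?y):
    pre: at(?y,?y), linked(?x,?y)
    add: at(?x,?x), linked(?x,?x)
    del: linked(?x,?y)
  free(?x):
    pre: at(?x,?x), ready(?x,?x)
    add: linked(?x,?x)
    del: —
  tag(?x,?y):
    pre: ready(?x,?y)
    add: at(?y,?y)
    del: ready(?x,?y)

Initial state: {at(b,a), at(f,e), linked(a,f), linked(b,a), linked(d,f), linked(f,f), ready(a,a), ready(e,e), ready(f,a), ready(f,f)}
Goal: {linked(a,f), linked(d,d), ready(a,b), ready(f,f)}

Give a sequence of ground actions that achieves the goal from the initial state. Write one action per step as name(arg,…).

swap(e,f); tag(f,a); flip(b,a); swap(a,b); tag(e,f); flip(d,f)

1. swap(e,f)  →  {at(b,a), at(e,f), linked(a,f), linked(b,a), linked(d,f), ready(a,a), ready(e,f), ready(f,a), ready(f,f)}
2. tag(f,a)  →  {at(a,a), at(b,a), at(e,f), linked(a,f), linked(b,a), linked(d,f), ready(a,a), ready(e,f), ready(f,f)}
3. flip(b,a)  →  {at(a,a), at(b,a), at(b,b), at(e,f), linked(a,f), linked(b,b), linked(d,f), ready(a,a), ready(e,f), ready(f,f)}
4. swap(a,b)  →  {at(a,a), at(a,b), at(b,b), at(e,f), linked(a,f), linked(d,f), ready(a,b), ready(e,f), ready(f,f)}
5. tag(e,f)  →  {at(a,a), at(a,b), at(b,b), at(e,f), at(f,f), linked(a,f), linked(d,f), ready(a,b), ready(f,f)}
6. flip(d,f)  →  {at(a,a), at(a,b), at(b,b), at(d,d), at(e,f), at(f,f), linked(a,f), linked(d,d), ready(a,b), ready(f,f)}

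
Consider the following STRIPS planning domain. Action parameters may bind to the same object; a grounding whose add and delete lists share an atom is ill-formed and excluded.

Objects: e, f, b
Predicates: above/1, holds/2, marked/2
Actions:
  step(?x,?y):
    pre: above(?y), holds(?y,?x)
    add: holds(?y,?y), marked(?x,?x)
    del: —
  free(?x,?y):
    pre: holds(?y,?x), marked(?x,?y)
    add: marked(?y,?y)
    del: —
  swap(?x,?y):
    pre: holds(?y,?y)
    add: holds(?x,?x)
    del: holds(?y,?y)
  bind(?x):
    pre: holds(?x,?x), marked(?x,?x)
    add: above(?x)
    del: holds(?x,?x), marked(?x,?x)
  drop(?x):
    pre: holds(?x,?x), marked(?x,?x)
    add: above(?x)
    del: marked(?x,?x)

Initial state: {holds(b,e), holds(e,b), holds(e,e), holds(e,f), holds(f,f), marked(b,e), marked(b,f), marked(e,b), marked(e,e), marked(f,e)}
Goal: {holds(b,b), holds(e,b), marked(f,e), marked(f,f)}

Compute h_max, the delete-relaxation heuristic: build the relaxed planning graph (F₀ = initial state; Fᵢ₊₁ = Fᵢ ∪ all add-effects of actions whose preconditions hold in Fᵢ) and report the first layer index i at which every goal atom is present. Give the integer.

F0 = init (10 atoms)
F1 = F0 ∪ {above(e), holds(b,b), marked(b,b)}  (13 atoms)
F2 = F1 ∪ {above(b), marked(f,f)}  (15 atoms)
goal ⊆ F2  ⇒  h_max = 2

2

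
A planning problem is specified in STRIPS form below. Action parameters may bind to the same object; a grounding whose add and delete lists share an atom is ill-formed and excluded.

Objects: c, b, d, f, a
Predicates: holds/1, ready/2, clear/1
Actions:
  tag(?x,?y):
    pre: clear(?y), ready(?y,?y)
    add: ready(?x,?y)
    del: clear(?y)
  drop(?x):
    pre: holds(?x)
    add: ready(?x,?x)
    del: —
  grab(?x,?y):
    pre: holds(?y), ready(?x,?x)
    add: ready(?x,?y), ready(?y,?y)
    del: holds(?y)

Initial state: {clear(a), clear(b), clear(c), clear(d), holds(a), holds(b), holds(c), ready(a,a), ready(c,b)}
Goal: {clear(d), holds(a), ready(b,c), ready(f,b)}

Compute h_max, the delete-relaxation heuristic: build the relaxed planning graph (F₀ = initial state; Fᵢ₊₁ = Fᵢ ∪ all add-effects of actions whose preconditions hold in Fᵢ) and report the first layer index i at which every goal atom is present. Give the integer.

F0 = init (9 atoms)
F1 = F0 ∪ {ready(a,b), ready(a,c), ready(b,a), ready(b,b), ready(c,a), ready(c,c), ready(d,a), ready(f,a)}  (17 atoms)
F2 = F1 ∪ {ready(b,c), ready(d,b), ready(d,c), ready(f,b), ready(f,c)}  (22 atoms)
goal ⊆ F2  ⇒  h_max = 2

2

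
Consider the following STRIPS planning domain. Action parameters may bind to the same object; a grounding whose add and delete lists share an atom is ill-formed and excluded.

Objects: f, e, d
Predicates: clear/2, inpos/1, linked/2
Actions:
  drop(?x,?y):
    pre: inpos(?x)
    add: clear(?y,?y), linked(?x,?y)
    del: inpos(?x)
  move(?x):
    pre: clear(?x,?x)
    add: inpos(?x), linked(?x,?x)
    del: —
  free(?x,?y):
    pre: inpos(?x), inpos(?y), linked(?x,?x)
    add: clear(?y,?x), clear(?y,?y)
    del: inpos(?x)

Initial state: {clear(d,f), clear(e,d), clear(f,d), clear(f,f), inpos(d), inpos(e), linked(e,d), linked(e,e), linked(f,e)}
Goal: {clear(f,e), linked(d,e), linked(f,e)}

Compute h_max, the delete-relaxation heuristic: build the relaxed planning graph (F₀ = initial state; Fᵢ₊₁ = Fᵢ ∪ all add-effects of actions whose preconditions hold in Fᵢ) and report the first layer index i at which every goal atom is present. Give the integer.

F0 = init (9 atoms)
F1 = F0 ∪ {clear(d,d), clear(d,e), clear(e,e), inpos(f), linked(d,d), linked(d,e), linked(d,f), linked(e,f), linked(f,f)}  (18 atoms)
F2 = F1 ∪ {clear(e,f), clear(f,e), linked(f,d)}  (21 atoms)
goal ⊆ F2  ⇒  h_max = 2

2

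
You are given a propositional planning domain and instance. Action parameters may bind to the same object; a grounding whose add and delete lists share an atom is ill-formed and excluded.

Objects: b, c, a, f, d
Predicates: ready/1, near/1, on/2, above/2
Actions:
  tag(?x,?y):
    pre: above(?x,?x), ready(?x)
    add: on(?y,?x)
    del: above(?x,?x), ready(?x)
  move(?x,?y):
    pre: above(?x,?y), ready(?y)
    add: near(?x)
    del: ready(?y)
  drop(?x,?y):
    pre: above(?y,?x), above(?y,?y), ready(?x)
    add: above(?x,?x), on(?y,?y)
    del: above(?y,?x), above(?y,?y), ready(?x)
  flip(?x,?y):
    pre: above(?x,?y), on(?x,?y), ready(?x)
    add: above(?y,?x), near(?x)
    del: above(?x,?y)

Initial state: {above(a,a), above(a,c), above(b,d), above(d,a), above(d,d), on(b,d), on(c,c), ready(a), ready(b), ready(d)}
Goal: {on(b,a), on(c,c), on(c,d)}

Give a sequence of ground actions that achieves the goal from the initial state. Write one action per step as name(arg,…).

tag(a,b); tag(d,c)

1. tag(a,b)  →  {above(a,c), above(b,d), above(d,a), above(d,d), on(b,a), on(b,d), on(c,c), ready(b), ready(d)}
2. tag(d,c)  →  {above(a,c), above(b,d), above(d,a), on(b,a), on(b,d), on(c,c), on(c,d), ready(b)}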